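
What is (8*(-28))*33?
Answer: -7392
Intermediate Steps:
(8*(-28))*33 = -224*33 = -7392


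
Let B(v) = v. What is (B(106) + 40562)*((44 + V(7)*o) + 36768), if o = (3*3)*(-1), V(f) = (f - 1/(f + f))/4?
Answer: 20950110033/14 ≈ 1.4964e+9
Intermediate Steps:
V(f) = -1/(8*f) + f/4 (V(f) = (f - 1/(2*f))*(1/4) = -1/(8*f) + f/4)
o = -9 (o = 9*(-1) = -9)
(B(106) + 40562)*((44 + V(7)*o) + 36768) = (106 + 40562)*((44 + (-1/8/7 + (1/4)*7)*(-9)) + 36768) = 40668*((44 + (-1/8*1/7 + 7/4)*(-9)) + 36768) = 40668*((44 + (-1/56 + 7/4)*(-9)) + 36768) = 40668*((44 + (97/56)*(-9)) + 36768) = 40668*((44 - 873/56) + 36768) = 40668*(1591/56 + 36768) = 40668*(2060599/56) = 20950110033/14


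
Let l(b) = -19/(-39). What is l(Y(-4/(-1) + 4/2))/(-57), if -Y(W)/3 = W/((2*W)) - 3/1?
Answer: -1/117 ≈ -0.0085470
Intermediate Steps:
Y(W) = 15/2 (Y(W) = -3*(W/((2*W)) - 3/1) = -3*(W*(1/(2*W)) - 3*1) = -3*(1/2 - 3) = -3*(-5/2) = 15/2)
l(b) = 19/39 (l(b) = -19*(-1/39) = 19/39)
l(Y(-4/(-1) + 4/2))/(-57) = (19/39)/(-57) = (19/39)*(-1/57) = -1/117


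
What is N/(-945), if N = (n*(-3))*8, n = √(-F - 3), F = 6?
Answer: 8*I/105 ≈ 0.07619*I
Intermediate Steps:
n = 3*I (n = √(-1*6 - 3) = √(-6 - 3) = √(-9) = 3*I ≈ 3.0*I)
N = -72*I (N = ((3*I)*(-3))*8 = -9*I*8 = -72*I ≈ -72.0*I)
N/(-945) = -72*I/(-945) = -72*I*(-1/945) = 8*I/105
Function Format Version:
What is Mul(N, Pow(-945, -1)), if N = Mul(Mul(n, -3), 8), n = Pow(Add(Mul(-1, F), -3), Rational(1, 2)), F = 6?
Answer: Mul(Rational(8, 105), I) ≈ Mul(0.076190, I)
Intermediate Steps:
n = Mul(3, I) (n = Pow(Add(Mul(-1, 6), -3), Rational(1, 2)) = Pow(Add(-6, -3), Rational(1, 2)) = Pow(-9, Rational(1, 2)) = Mul(3, I) ≈ Mul(3.0000, I))
N = Mul(-72, I) (N = Mul(Mul(Mul(3, I), -3), 8) = Mul(Mul(-9, I), 8) = Mul(-72, I) ≈ Mul(-72.000, I))
Mul(N, Pow(-945, -1)) = Mul(Mul(-72, I), Pow(-945, -1)) = Mul(Mul(-72, I), Rational(-1, 945)) = Mul(Rational(8, 105), I)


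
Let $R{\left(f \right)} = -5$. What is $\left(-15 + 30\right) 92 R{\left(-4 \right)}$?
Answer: $-6900$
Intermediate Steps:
$\left(-15 + 30\right) 92 R{\left(-4 \right)} = \left(-15 + 30\right) 92 \left(-5\right) = 15 \cdot 92 \left(-5\right) = 1380 \left(-5\right) = -6900$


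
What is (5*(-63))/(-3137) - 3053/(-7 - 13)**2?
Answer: -9451261/1254800 ≈ -7.5321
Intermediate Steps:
(5*(-63))/(-3137) - 3053/(-7 - 13)**2 = -315*(-1/3137) - 3053/((-20)**2) = 315/3137 - 3053/400 = -9451261/1254800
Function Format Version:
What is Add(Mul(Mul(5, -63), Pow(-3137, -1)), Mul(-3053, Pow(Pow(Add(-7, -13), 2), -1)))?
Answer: Rational(-9451261, 1254800) ≈ -7.5321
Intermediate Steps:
Add(Mul(Mul(5, -63), Pow(-3137, -1)), Mul(-3053, Pow(Pow(Add(-7, -13), 2), -1))) = Add(Mul(-315, Rational(-1, 3137)), Mul(-3053, Pow(Pow(-20, 2), -1))) = Add(Rational(315, 3137), Mul(-3053, Pow(400, -1))) = Add(Rational(315, 3137), Mul(-3053, Rational(1, 400))) = Add(Rational(315, 3137), Rational(-3053, 400)) = Rational(-9451261, 1254800)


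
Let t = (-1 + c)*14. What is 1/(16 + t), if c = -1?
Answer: -1/12 ≈ -0.083333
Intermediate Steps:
t = -28 (t = (-1 - 1)*14 = -2*14 = -28)
1/(16 + t) = 1/(16 - 28) = 1/(-12) = -1/12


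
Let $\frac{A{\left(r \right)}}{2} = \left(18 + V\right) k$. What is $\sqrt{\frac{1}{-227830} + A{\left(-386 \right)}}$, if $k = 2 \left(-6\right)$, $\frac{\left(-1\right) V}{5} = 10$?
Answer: $\frac{\sqrt{39864198607370}}{227830} \approx 27.713$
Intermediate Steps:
$V = -50$ ($V = \left(-5\right) 10 = -50$)
$k = -12$
$A{\left(r \right)} = 768$ ($A{\left(r \right)} = 2 \left(18 - 50\right) \left(-12\right) = 2 \left(\left(-32\right) \left(-12\right)\right) = 2 \cdot 384 = 768$)
$\sqrt{\frac{1}{-227830} + A{\left(-386 \right)}} = \sqrt{\frac{1}{-227830} + 768} = \sqrt{- \frac{1}{227830} + 768} = \sqrt{\frac{174973439}{227830}} = \frac{\sqrt{39864198607370}}{227830}$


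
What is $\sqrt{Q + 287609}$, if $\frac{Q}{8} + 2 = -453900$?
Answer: $i \sqrt{3343607} \approx 1828.6 i$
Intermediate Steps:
$Q = -3631216$ ($Q = -16 + 8 \left(-453900\right) = -16 - 3631200 = -3631216$)
$\sqrt{Q + 287609} = \sqrt{-3631216 + 287609} = \sqrt{-3343607} = i \sqrt{3343607}$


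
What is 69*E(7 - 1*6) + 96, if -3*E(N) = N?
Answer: 73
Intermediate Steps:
E(N) = -N/3
69*E(7 - 1*6) + 96 = 69*(-(7 - 1*6)/3) + 96 = 69*(-(7 - 6)/3) + 96 = 69*(-⅓*1) + 96 = 69*(-⅓) + 96 = -23 + 96 = 73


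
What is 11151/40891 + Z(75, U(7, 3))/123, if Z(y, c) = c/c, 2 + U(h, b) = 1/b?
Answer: 1412464/5029593 ≈ 0.28083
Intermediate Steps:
U(h, b) = -2 + 1/b
Z(y, c) = 1
11151/40891 + Z(75, U(7, 3))/123 = 11151/40891 + 1/123 = 1412464/5029593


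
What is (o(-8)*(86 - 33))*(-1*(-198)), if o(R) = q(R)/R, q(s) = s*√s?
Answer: 20988*I*√2 ≈ 29682.0*I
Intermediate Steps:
q(s) = s^(3/2)
o(R) = √R (o(R) = R^(3/2)/R = √R)
(o(-8)*(86 - 33))*(-1*(-198)) = (√(-8)*(86 - 33))*(-1*(-198)) = ((2*I*√2)*53)*198 = (106*I*√2)*198 = 20988*I*√2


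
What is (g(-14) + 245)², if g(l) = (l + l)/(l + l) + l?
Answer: 53824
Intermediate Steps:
g(l) = 1 + l (g(l) = (2*l)/((2*l)) + l = (2*l)*(1/(2*l)) + l = 1 + l)
(g(-14) + 245)² = ((1 - 14) + 245)² = (-13 + 245)² = 232² = 53824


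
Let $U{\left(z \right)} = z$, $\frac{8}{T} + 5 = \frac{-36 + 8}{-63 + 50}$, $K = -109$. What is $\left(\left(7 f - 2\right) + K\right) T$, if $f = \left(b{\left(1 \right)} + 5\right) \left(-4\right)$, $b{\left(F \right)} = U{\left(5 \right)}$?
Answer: $\frac{40664}{37} \approx 1099.0$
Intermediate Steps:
$T = - \frac{104}{37}$ ($T = \frac{8}{-5 + \frac{-36 + 8}{-63 + 50}} = \frac{8}{-5 - \frac{28}{-13}} = \frac{8}{-5 - - \frac{28}{13}} = \frac{8}{-5 + \frac{28}{13}} = \frac{8}{- \frac{37}{13}} = 8 \left(- \frac{13}{37}\right) = - \frac{104}{37} \approx -2.8108$)
$b{\left(F \right)} = 5$
$f = -40$ ($f = \left(5 + 5\right) \left(-4\right) = 10 \left(-4\right) = -40$)
$\left(\left(7 f - 2\right) + K\right) T = \left(\left(7 \left(-40\right) - 2\right) - 109\right) \left(- \frac{104}{37}\right) = \left(\left(-280 - 2\right) - 109\right) \left(- \frac{104}{37}\right) = \left(-282 - 109\right) \left(- \frac{104}{37}\right) = \left(-391\right) \left(- \frac{104}{37}\right) = \frac{40664}{37}$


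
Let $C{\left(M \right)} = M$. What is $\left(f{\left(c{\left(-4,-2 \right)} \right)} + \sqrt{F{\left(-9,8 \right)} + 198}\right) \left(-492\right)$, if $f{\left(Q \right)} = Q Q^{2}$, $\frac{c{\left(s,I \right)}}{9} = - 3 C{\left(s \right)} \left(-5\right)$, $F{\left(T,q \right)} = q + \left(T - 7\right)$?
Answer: $77472288000 - 492 \sqrt{190} \approx 7.7472 \cdot 10^{10}$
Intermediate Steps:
$F{\left(T,q \right)} = -7 + T + q$ ($F{\left(T,q \right)} = q + \left(T - 7\right) = q + \left(-7 + T\right) = -7 + T + q$)
$c{\left(s,I \right)} = 135 s$ ($c{\left(s,I \right)} = 9 - 3 s \left(-5\right) = 9 \cdot 15 s = 135 s$)
$f{\left(Q \right)} = Q^{3}$
$\left(f{\left(c{\left(-4,-2 \right)} \right)} + \sqrt{F{\left(-9,8 \right)} + 198}\right) \left(-492\right) = \left(\left(135 \left(-4\right)\right)^{3} + \sqrt{\left(-7 - 9 + 8\right) + 198}\right) \left(-492\right) = \left(\left(-540\right)^{3} + \sqrt{-8 + 198}\right) \left(-492\right) = \left(-157464000 + \sqrt{190}\right) \left(-492\right) = 77472288000 - 492 \sqrt{190}$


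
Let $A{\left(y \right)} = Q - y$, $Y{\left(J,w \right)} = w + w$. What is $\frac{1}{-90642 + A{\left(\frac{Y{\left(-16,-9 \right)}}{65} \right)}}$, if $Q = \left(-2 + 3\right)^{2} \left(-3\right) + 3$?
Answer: $- \frac{65}{5891712} \approx -1.1032 \cdot 10^{-5}$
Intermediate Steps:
$Y{\left(J,w \right)} = 2 w$
$Q = 0$ ($Q = 1^{2} \left(-3\right) + 3 = 1 \left(-3\right) + 3 = -3 + 3 = 0$)
$A{\left(y \right)} = - y$ ($A{\left(y \right)} = 0 - y = - y$)
$\frac{1}{-90642 + A{\left(\frac{Y{\left(-16,-9 \right)}}{65} \right)}} = \frac{1}{-90642 - \frac{2 \left(-9\right)}{65}} = \frac{1}{-90642 - \left(-18\right) \frac{1}{65}} = \frac{1}{-90642 - - \frac{18}{65}} = \frac{1}{-90642 + \frac{18}{65}} = \frac{1}{- \frac{5891712}{65}} = - \frac{65}{5891712}$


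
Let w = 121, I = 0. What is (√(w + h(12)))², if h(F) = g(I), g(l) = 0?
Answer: 121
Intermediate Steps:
h(F) = 0
(√(w + h(12)))² = (√(121 + 0))² = (√121)² = 11² = 121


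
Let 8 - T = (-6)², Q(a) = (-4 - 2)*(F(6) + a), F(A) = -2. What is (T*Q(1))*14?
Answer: -2352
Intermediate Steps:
Q(a) = 12 - 6*a (Q(a) = (-4 - 2)*(-2 + a) = -6*(-2 + a) = 12 - 6*a)
T = -28 (T = 8 - 1*(-6)² = 8 - 1*36 = 8 - 36 = -28)
(T*Q(1))*14 = -28*(12 - 6*1)*14 = -28*(12 - 6)*14 = -28*6*14 = -168*14 = -2352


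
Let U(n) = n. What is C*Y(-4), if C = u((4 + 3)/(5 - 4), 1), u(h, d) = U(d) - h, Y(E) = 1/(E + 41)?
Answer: -6/37 ≈ -0.16216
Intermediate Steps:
Y(E) = 1/(41 + E)
u(h, d) = d - h
C = -6 (C = 1 - (4 + 3)/(5 - 4) = 1 - 7/1 = 1 - 7 = -6)
C*Y(-4) = -6/(41 - 4) = -6/37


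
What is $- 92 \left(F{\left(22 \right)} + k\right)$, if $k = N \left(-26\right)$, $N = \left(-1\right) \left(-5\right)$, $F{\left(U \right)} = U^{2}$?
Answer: $-32568$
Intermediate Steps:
$N = 5$
$k = -130$ ($k = 5 \left(-26\right) = -130$)
$- 92 \left(F{\left(22 \right)} + k\right) = - 92 \left(22^{2} - 130\right) = - 92 \left(484 - 130\right) = \left(-92\right) 354 = -32568$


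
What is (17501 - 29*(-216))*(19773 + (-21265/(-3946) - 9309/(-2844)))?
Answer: 879297873375565/1870404 ≈ 4.7011e+8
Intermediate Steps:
(17501 - 29*(-216))*(19773 + (-21265/(-3946) - 9309/(-2844))) = (17501 + 6264)*(19773 + (-21265*(-1/3946) - 9309*(-1/2844))) = 23765*(19773 + (21265/3946 + 3103/948)) = 23765*(19773 + 16201829/1870404) = 23765*(36999700121/1870404) = 879297873375565/1870404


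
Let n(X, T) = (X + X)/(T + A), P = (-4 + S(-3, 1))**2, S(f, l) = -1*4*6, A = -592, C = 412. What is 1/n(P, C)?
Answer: -45/392 ≈ -0.11480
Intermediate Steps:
S(f, l) = -24 (S(f, l) = -4*6 = -24)
P = 784 (P = (-4 - 24)**2 = (-28)**2 = 784)
n(X, T) = 2*X/(-592 + T) (n(X, T) = (X + X)/(T - 592) = (2*X)/(-592 + T) = 2*X/(-592 + T))
1/n(P, C) = 1/(2*784/(-592 + 412)) = 1/(2*784/(-180)) = 1/(2*784*(-1/180)) = 1/(-392/45) = -45/392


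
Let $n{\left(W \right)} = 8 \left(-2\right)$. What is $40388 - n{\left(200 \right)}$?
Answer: $40404$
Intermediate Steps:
$n{\left(W \right)} = -16$
$40388 - n{\left(200 \right)} = 40388 - -16 = 40388 + 16 = 40404$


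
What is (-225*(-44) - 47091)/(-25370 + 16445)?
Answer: 1771/425 ≈ 4.1671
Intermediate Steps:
(-225*(-44) - 47091)/(-25370 + 16445) = (9900 - 47091)/(-8925) = -37191*(-1/8925) = 1771/425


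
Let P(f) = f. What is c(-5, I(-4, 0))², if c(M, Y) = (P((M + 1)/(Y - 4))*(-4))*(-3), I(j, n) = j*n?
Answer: 144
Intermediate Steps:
c(M, Y) = 12*(1 + M)/(-4 + Y) (c(M, Y) = (((M + 1)/(Y - 4))*(-4))*(-3) = (((1 + M)/(-4 + Y))*(-4))*(-3) = -4*(1 + M)/(-4 + Y)*(-3) = 12*(1 + M)/(-4 + Y))
c(-5, I(-4, 0))² = (12*(1 - 5)/(-4 - 4*0))² = (12*(-4)/(-4 + 0))² = (12*(-4)/(-4))² = (12*(-¼)*(-4))² = 12² = 144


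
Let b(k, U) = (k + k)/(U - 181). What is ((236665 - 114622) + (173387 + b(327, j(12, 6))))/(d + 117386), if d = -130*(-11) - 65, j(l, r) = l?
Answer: 49927016/20068919 ≈ 2.4878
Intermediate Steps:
b(k, U) = 2*k/(-181 + U) (b(k, U) = (2*k)/(-181 + U) = 2*k/(-181 + U))
d = 1365 (d = 1430 - 65 = 1365)
((236665 - 114622) + (173387 + b(327, j(12, 6))))/(d + 117386) = ((236665 - 114622) + (173387 + 2*327/(-181 + 12)))/(1365 + 117386) = (122043 + (173387 + 2*327/(-169)))/118751 = (122043 + (173387 + 2*327*(-1/169)))*(1/118751) = (122043 + (173387 - 654/169))*(1/118751) = (122043 + 29301749/169)*(1/118751) = (49927016/169)*(1/118751) = 49927016/20068919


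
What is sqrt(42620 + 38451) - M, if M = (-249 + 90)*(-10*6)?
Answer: -9540 + sqrt(81071) ≈ -9255.3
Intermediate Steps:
M = 9540 (M = -159*(-60) = 9540)
sqrt(42620 + 38451) - M = sqrt(42620 + 38451) - 1*9540 = sqrt(81071) - 9540 = -9540 + sqrt(81071)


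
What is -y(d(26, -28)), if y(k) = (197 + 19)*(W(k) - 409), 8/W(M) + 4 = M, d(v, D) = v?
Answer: 970920/11 ≈ 88266.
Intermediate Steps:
W(M) = 8/(-4 + M)
y(k) = -88344 + 1728/(-4 + k) (y(k) = (197 + 19)*(8/(-4 + k) - 409) = 216*(-409 + 8/(-4 + k)) = -88344 + 1728/(-4 + k))
-y(d(26, -28)) = -216*(1644 - 409*26)/(-4 + 26) = -216*(1644 - 10634)/22 = -216*(-8990)/22 = -1*(-970920/11) = 970920/11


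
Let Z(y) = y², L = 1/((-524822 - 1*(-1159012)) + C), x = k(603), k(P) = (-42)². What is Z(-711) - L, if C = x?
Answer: 321488102033/635954 ≈ 5.0552e+5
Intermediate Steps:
k(P) = 1764
x = 1764
C = 1764
L = 1/635954 (L = 1/((-524822 - 1*(-1159012)) + 1764) = 1/((-524822 + 1159012) + 1764) = 1/(634190 + 1764) = 1/635954 ≈ 1.5724e-6)
Z(-711) - L = (-711)² - 1*1/635954 = 505521 - 1/635954 = 321488102033/635954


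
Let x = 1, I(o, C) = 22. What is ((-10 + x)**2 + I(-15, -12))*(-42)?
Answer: -4326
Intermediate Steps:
((-10 + x)**2 + I(-15, -12))*(-42) = ((-10 + 1)**2 + 22)*(-42) = ((-9)**2 + 22)*(-42) = (81 + 22)*(-42) = 103*(-42) = -4326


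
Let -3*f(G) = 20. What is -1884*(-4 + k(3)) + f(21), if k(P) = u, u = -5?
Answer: 50848/3 ≈ 16949.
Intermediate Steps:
f(G) = -20/3 (f(G) = -⅓*20 = -20/3)
k(P) = -5
-1884*(-4 + k(3)) + f(21) = -1884*(-4 - 5) - 20/3 = -1884*(-9) - 20/3 = -157*(-108) - 20/3 = 16956 - 20/3 = 50848/3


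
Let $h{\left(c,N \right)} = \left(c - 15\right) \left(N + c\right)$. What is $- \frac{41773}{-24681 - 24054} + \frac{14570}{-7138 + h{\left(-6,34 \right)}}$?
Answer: $- \frac{193665376}{188263305} \approx -1.0287$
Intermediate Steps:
$h{\left(c,N \right)} = \left(-15 + c\right) \left(N + c\right)$
$- \frac{41773}{-24681 - 24054} + \frac{14570}{-7138 + h{\left(-6,34 \right)}} = - \frac{41773}{-24681 - 24054} + \frac{14570}{-7138 + \left(\left(-6\right)^{2} - 510 - -90 + 34 \left(-6\right)\right)} = - \frac{41773}{-48735} + \frac{14570}{-7138 + \left(36 - 510 + 90 - 204\right)} = \left(-41773\right) \left(- \frac{1}{48735}\right) + \frac{14570}{-7138 - 588} = \frac{41773}{48735} + \frac{14570}{-7726} = \frac{41773}{48735} + 14570 \left(- \frac{1}{7726}\right) = \frac{41773}{48735} - \frac{7285}{3863} = - \frac{193665376}{188263305}$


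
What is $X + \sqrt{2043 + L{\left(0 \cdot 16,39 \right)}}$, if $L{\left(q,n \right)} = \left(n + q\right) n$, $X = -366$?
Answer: $-366 + 18 \sqrt{11} \approx -306.3$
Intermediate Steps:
$L{\left(q,n \right)} = n \left(n + q\right)$
$X + \sqrt{2043 + L{\left(0 \cdot 16,39 \right)}} = -366 + \sqrt{2043 + 39 \left(39 + 0 \cdot 16\right)} = -366 + \sqrt{2043 + 39 \left(39 + 0\right)} = -366 + \sqrt{2043 + 39 \cdot 39} = -366 + \sqrt{2043 + 1521} = -366 + \sqrt{3564} = -366 + 18 \sqrt{11}$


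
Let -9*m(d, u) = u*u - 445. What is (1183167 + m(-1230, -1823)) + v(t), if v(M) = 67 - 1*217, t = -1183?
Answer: 2441423/3 ≈ 8.1381e+5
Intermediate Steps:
v(M) = -150 (v(M) = 67 - 217 = -150)
m(d, u) = 445/9 - u²/9 (m(d, u) = -(u*u - 445)/9 = -(u² - 445)/9 = -(-445 + u²)/9 = 445/9 - u²/9)
(1183167 + m(-1230, -1823)) + v(t) = (1183167 + (445/9 - ⅑*(-1823)²)) - 150 = (1183167 + (445/9 - ⅑*3323329)) - 150 = (1183167 + (445/9 - 3323329/9)) - 150 = (1183167 - 1107628/3) - 150 = 2441873/3 - 150 = 2441423/3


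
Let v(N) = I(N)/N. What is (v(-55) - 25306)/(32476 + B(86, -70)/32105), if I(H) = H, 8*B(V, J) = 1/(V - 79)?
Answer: -45495353400/58387950881 ≈ -0.77919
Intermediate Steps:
B(V, J) = 1/(8*(-79 + V)) (B(V, J) = 1/(8*(V - 79)) = 1/(8*(-79 + V)))
v(N) = 1 (v(N) = N/N = 1)
(v(-55) - 25306)/(32476 + B(86, -70)/32105) = (1 - 25306)/(32476 + (1/(8*(-79 + 86)))/32105) = -25305/(32476 + ((⅛)/7)*(1/32105)) = -25305/(32476 + ((⅛)*(⅐))*(1/32105)) = -25305/(32476 + (1/56)*(1/32105)) = -25305/(32476 + 1/1797880) = -25305/58387950881/1797880 = -25305*1797880/58387950881 = -45495353400/58387950881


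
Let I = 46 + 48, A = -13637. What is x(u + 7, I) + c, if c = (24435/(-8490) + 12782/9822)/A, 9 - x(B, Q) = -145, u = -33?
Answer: 5837491386061/37905759762 ≈ 154.00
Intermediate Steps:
I = 94
x(B, Q) = 154 (x(B, Q) = 9 - 1*(-145) = 9 + 145 = 154)
c = 4382713/37905759762 (c = (24435/(-8490) + 12782/9822)/(-13637) = (24435*(-1/8490) + 12782*(1/9822))*(-1/13637) = (-1629/566 + 6391/4911)*(-1/13637) = -4382713/2779626*(-1/13637) = 4382713/37905759762 ≈ 0.00011562)
x(u + 7, I) + c = 154 + 4382713/37905759762 = 5837491386061/37905759762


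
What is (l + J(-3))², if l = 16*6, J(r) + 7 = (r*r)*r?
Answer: 3844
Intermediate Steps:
J(r) = -7 + r³ (J(r) = -7 + (r*r)*r = -7 + r²*r = -7 + r³)
l = 96
(l + J(-3))² = (96 + (-7 + (-3)³))² = (96 + (-7 - 27))² = (96 - 34)² = 62² = 3844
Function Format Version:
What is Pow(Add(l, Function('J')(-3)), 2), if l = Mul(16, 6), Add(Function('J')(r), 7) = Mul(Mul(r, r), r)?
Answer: 3844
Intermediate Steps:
Function('J')(r) = Add(-7, Pow(r, 3)) (Function('J')(r) = Add(-7, Mul(Mul(r, r), r)) = Add(-7, Mul(Pow(r, 2), r)) = Add(-7, Pow(r, 3)))
l = 96
Pow(Add(l, Function('J')(-3)), 2) = Pow(Add(96, Add(-7, Pow(-3, 3))), 2) = Pow(Add(96, Add(-7, -27)), 2) = Pow(Add(96, -34), 2) = Pow(62, 2) = 3844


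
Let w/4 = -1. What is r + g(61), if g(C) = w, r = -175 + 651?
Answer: 472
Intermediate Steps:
w = -4 (w = 4*(-1) = -4)
r = 476
g(C) = -4
r + g(61) = 476 - 4 = 472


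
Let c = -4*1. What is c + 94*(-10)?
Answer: -944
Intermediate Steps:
c = -4
c + 94*(-10) = -4 + 94*(-10) = -4 - 940 = -944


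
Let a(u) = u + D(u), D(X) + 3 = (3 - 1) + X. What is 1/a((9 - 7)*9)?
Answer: 1/35 ≈ 0.028571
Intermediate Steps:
D(X) = -1 + X (D(X) = -3 + ((3 - 1) + X) = -3 + (2 + X) = -1 + X)
a(u) = -1 + 2*u (a(u) = u + (-1 + u) = -1 + 2*u)
1/a((9 - 7)*9) = 1/(-1 + 2*((9 - 7)*9)) = 1/(-1 + 2*(2*9)) = 1/(-1 + 2*18) = 1/(-1 + 36) = 1/35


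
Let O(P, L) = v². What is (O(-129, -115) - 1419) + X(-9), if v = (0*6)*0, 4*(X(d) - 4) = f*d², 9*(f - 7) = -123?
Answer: -1550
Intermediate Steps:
f = -20/3 (f = 7 + (⅑)*(-123) = 7 - 41/3 = -20/3 ≈ -6.6667)
X(d) = 4 - 5*d²/3 (X(d) = 4 + (-20*d²/3)/4 = 4 - 5*d²/3)
v = 0 (v = 0*0 = 0)
O(P, L) = 0 (O(P, L) = 0² = 0)
(O(-129, -115) - 1419) + X(-9) = (0 - 1419) + (4 - 5/3*(-9)²) = -1419 + (4 - 5/3*81) = -1419 + (4 - 135) = -1419 - 131 = -1550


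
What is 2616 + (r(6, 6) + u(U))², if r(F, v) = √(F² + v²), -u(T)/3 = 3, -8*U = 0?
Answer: 2769 - 108*√2 ≈ 2616.3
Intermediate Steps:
U = 0 (U = -⅛*0 = 0)
u(T) = -9 (u(T) = -3*3 = -9)
2616 + (r(6, 6) + u(U))² = 2616 + (√(6² + 6²) - 9)² = 2616 + (√(36 + 36) - 9)² = 2616 + (√72 - 9)² = 2616 + (6*√2 - 9)² = 2616 + (-9 + 6*√2)²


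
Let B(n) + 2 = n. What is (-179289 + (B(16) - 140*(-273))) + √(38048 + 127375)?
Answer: -141055 + √165423 ≈ -1.4065e+5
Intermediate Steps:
B(n) = -2 + n
(-179289 + (B(16) - 140*(-273))) + √(38048 + 127375) = (-179289 + ((-2 + 16) - 140*(-273))) + √(38048 + 127375) = (-179289 + (14 + 38220)) + √165423 = (-179289 + 38234) + √165423 = -141055 + √165423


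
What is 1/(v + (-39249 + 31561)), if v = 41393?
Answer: 1/33705 ≈ 2.9669e-5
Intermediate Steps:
1/(v + (-39249 + 31561)) = 1/(41393 + (-39249 + 31561)) = 1/(41393 - 7688) = 1/33705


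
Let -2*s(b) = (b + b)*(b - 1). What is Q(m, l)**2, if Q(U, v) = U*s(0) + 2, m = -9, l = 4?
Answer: 4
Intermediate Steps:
s(b) = -b*(-1 + b) (s(b) = -(b + b)*(b - 1)/2 = -2*b*(-1 + b)/2 = -b*(-1 + b))
Q(U, v) = 2 (Q(U, v) = U*(0*(1 - 1*0)) + 2 = U*(0*(1 + 0)) + 2 = U*(0*1) + 2 = U*0 + 2 = 0 + 2 = 2)
Q(m, l)**2 = 2**2 = 4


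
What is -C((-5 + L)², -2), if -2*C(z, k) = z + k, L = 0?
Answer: 23/2 ≈ 11.500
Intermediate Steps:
C(z, k) = -k/2 - z/2 (C(z, k) = -(z + k)/2 = -(k + z)/2 = -k/2 - z/2)
-C((-5 + L)², -2) = -(-½*(-2) - (-5 + 0)²/2) = -(1 - ½*(-5)²) = -(1 - ½*25) = -(1 - 25/2) = -1*(-23/2) = 23/2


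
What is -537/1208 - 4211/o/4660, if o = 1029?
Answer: -645019267/1448132280 ≈ -0.44541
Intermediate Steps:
-537/1208 - 4211/o/4660 = -537/1208 - 4211/1029/4660 = -537*1/1208 - 4211*1/1029*(1/4660) = -537/1208 - 4211/1029*1/4660 = -537/1208 - 4211/4795140 = -645019267/1448132280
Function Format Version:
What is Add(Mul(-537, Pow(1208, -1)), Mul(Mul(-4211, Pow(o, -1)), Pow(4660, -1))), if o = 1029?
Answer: Rational(-645019267, 1448132280) ≈ -0.44541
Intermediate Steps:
Add(Mul(-537, Pow(1208, -1)), Mul(Mul(-4211, Pow(o, -1)), Pow(4660, -1))) = Add(Mul(-537, Pow(1208, -1)), Mul(Mul(-4211, Pow(1029, -1)), Pow(4660, -1))) = Add(Mul(-537, Rational(1, 1208)), Mul(Mul(-4211, Rational(1, 1029)), Rational(1, 4660))) = Add(Rational(-537, 1208), Mul(Rational(-4211, 1029), Rational(1, 4660))) = Add(Rational(-537, 1208), Rational(-4211, 4795140)) = Rational(-645019267, 1448132280)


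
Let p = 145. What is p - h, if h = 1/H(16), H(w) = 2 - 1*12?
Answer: 1451/10 ≈ 145.10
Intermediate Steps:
H(w) = -10 (H(w) = 2 - 12 = -10)
h = -⅒ (h = 1/(-10) = -⅒ ≈ -0.10000)
p - h = 145 - 1*(-⅒) = 145 + ⅒ = 1451/10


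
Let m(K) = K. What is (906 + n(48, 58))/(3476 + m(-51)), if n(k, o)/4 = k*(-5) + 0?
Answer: -54/3425 ≈ -0.015766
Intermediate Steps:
n(k, o) = -20*k (n(k, o) = 4*(k*(-5) + 0) = 4*(-5*k + 0) = 4*(-5*k) = -20*k)
(906 + n(48, 58))/(3476 + m(-51)) = (906 - 20*48)/(3476 - 51) = (906 - 960)/3425 = -54*1/3425 = -54/3425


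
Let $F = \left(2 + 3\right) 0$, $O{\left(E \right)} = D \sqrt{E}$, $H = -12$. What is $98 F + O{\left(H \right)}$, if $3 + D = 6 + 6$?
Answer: $18 i \sqrt{3} \approx 31.177 i$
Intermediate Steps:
$D = 9$ ($D = -3 + \left(6 + 6\right) = -3 + 12 = 9$)
$O{\left(E \right)} = 9 \sqrt{E}$
$F = 0$ ($F = 5 \cdot 0 = 0$)
$98 F + O{\left(H \right)} = 98 \cdot 0 + 9 \sqrt{-12} = 0 + 9 \cdot 2 i \sqrt{3} = 0 + 18 i \sqrt{3} = 18 i \sqrt{3}$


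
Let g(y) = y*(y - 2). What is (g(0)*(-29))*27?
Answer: 0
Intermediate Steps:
g(y) = y*(-2 + y)
(g(0)*(-29))*27 = ((0*(-2 + 0))*(-29))*27 = ((0*(-2))*(-29))*27 = (0*(-29))*27 = 0*27 = 0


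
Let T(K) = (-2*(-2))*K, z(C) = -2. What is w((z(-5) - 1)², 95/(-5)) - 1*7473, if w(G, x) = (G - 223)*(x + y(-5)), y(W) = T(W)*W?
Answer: -24807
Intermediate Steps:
T(K) = 4*K
y(W) = 4*W² (y(W) = (4*W)*W = 4*W²)
w(G, x) = (-223 + G)*(100 + x) (w(G, x) = (G - 223)*(x + 4*(-5)²) = (-223 + G)*(x + 4*25) = (-223 + G)*(x + 100) = (-223 + G)*(100 + x))
w((z(-5) - 1)², 95/(-5)) - 1*7473 = (-22300 - 21185/(-5) + 100*(-2 - 1)² + (-2 - 1)²*(95/(-5))) - 1*7473 = (-22300 - 21185*(-1)/5 + 100*(-3)² + (-3)²*(95*(-⅕))) - 7473 = (-22300 - 223*(-19) + 100*9 + 9*(-19)) - 7473 = (-22300 + 4237 + 900 - 171) - 7473 = -17334 - 7473 = -24807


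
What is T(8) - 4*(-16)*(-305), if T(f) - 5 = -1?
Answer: -19516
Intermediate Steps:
T(f) = 4 (T(f) = 5 - 1 = 4)
T(8) - 4*(-16)*(-305) = 4 - 4*(-16)*(-305) = 4 + 64*(-305) = 4 - 19520 = -19516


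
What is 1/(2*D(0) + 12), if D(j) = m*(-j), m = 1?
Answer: 1/12 ≈ 0.083333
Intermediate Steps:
D(j) = -j (D(j) = 1*(-j) = -j)
1/(2*D(0) + 12) = 1/(2*(-1*0) + 12) = 1/(2*0 + 12) = 1/(0 + 12) = 1/12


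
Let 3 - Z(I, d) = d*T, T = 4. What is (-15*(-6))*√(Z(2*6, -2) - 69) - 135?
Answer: -135 + 90*I*√58 ≈ -135.0 + 685.42*I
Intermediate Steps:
Z(I, d) = 3 - 4*d (Z(I, d) = 3 - d*4 = 3 - 4*d)
(-15*(-6))*√(Z(2*6, -2) - 69) - 135 = (-15*(-6))*√((3 - 4*(-2)) - 69) - 135 = 90*√((3 + 8) - 69) - 135 = 90*√(11 - 69) - 135 = 90*√(-58) - 135 = 90*(I*√58) - 135 = 90*I*√58 - 135 = -135 + 90*I*√58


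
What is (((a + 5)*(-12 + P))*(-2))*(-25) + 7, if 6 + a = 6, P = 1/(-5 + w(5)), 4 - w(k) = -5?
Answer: -5861/2 ≈ -2930.5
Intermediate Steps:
w(k) = 9 (w(k) = 4 - 1*(-5) = 4 + 5 = 9)
P = ¼ (P = 1/(-5 + 9) = 1/4 = ¼ ≈ 0.25000)
a = 0 (a = -6 + 6 = 0)
(((a + 5)*(-12 + P))*(-2))*(-25) + 7 = (((0 + 5)*(-12 + ¼))*(-2))*(-25) + 7 = ((5*(-47/4))*(-2))*(-25) + 7 = -235/4*(-2)*(-25) + 7 = (235/2)*(-25) + 7 = -5875/2 + 7 = -5861/2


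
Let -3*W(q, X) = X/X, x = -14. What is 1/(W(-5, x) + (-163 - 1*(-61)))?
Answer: -3/307 ≈ -0.0097720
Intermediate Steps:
W(q, X) = -⅓ (W(q, X) = -X/(3*X) = -⅓*1 = -⅓)
1/(W(-5, x) + (-163 - 1*(-61))) = 1/(-⅓ + (-163 - 1*(-61))) = 1/(-⅓ + (-163 + 61)) = 1/(-⅓ - 102) = 1/(-307/3) = -3/307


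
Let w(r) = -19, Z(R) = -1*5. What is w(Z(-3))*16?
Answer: -304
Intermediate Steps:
Z(R) = -5
w(Z(-3))*16 = -19*16 = -304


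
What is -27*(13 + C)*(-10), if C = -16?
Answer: -810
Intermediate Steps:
-27*(13 + C)*(-10) = -27*(13 - 16)*(-10) = -27*(-3)*(-10) = 81*(-10) = -810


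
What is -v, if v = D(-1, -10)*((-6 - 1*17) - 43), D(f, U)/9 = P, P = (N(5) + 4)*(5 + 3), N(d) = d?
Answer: 42768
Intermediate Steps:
P = 72 (P = (5 + 4)*(5 + 3) = 9*8 = 72)
D(f, U) = 648 (D(f, U) = 9*72 = 648)
v = -42768 (v = 648*((-6 - 1*17) - 43) = 648*((-6 - 17) - 43) = 648*(-23 - 43) = 648*(-66) = -42768)
-v = -1*(-42768) = 42768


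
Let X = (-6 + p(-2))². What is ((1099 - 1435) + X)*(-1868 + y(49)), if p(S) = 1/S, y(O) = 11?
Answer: 2181975/4 ≈ 5.4549e+5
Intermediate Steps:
X = 169/4 (X = (-6 + 1/(-2))² = (-6 - ½)² = (-13/2)² = 169/4 ≈ 42.250)
((1099 - 1435) + X)*(-1868 + y(49)) = ((1099 - 1435) + 169/4)*(-1868 + 11) = (-336 + 169/4)*(-1857) = -1175/4*(-1857) = 2181975/4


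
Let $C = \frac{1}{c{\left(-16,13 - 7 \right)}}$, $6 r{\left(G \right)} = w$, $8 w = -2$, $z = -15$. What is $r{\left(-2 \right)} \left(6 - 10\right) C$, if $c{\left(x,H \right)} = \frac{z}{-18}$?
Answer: $\frac{1}{5} \approx 0.2$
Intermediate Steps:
$w = - \frac{1}{4}$ ($w = \frac{1}{8} \left(-2\right) = - \frac{1}{4} \approx -0.25$)
$r{\left(G \right)} = - \frac{1}{24}$ ($r{\left(G \right)} = \frac{1}{6} \left(- \frac{1}{4}\right) = - \frac{1}{24}$)
$c{\left(x,H \right)} = \frac{5}{6}$ ($c{\left(x,H \right)} = - \frac{15}{-18} = \left(-15\right) \left(- \frac{1}{18}\right) = \frac{5}{6}$)
$C = \frac{6}{5}$ ($C = \frac{1}{\frac{5}{6}} = \frac{6}{5} \approx 1.2$)
$r{\left(-2 \right)} \left(6 - 10\right) C = - \frac{6 - 10}{24} \cdot \frac{6}{5} = \left(- \frac{1}{24}\right) \left(-4\right) \frac{6}{5} = \frac{1}{6} \cdot \frac{6}{5} = \frac{1}{5}$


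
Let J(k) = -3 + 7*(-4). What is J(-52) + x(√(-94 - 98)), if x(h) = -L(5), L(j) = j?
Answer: -36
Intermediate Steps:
x(h) = -5 (x(h) = -1*5 = -5)
J(k) = -31 (J(k) = -3 - 28 = -31)
J(-52) + x(√(-94 - 98)) = -31 - 5 = -36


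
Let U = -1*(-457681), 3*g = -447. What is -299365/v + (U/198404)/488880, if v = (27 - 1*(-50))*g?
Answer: 377105678016869/14452366380480 ≈ 26.093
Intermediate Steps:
g = -149 (g = (⅓)*(-447) = -149)
U = 457681
v = -11473 (v = (27 - 1*(-50))*(-149) = (27 + 50)*(-149) = 77*(-149) = -11473)
-299365/v + (U/198404)/488880 = -299365/(-11473) + (457681/198404)/488880 = -299365*(-1/11473) + (457681*(1/198404))*(1/488880) = 27215/1043 + (457681/198404)*(1/488880) = 27215/1043 + 65383/13856535360 = 377105678016869/14452366380480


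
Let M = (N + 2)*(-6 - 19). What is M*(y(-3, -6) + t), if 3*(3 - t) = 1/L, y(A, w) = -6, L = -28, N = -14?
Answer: -6275/7 ≈ -896.43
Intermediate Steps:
M = 300 (M = (-14 + 2)*(-6 - 19) = -12*(-25) = 300)
t = 253/84 (t = 3 - ⅓/(-28) = 3 - ⅓*(-1/28) = 3 + 1/84 = 253/84 ≈ 3.0119)
M*(y(-3, -6) + t) = 300*(-6 + 253/84) = 300*(-251/84) = -6275/7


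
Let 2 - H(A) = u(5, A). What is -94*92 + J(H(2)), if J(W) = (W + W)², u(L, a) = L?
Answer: -8612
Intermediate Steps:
H(A) = -3 (H(A) = 2 - 1*5 = 2 - 5 = -3)
J(W) = 4*W² (J(W) = (2*W)² = 4*W²)
-94*92 + J(H(2)) = -94*92 + 4*(-3)² = -8648 + 4*9 = -8648 + 36 = -8612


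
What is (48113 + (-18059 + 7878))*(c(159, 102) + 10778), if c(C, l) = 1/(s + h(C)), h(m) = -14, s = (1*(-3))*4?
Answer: 5314785282/13 ≈ 4.0883e+8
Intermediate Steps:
s = -12 (s = -3*4 = -12)
c(C, l) = -1/26 (c(C, l) = 1/(-12 - 14) = 1/(-26) = -1/26)
(48113 + (-18059 + 7878))*(c(159, 102) + 10778) = (48113 + (-18059 + 7878))*(-1/26 + 10778) = (48113 - 10181)*(280227/26) = 37932*(280227/26) = 5314785282/13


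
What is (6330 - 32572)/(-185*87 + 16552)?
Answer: -26242/457 ≈ -57.422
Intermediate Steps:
(6330 - 32572)/(-185*87 + 16552) = -26242/(-16095 + 16552) = -26242/457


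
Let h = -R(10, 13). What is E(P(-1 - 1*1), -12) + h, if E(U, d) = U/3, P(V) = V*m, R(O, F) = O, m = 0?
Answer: -10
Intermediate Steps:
P(V) = 0 (P(V) = V*0 = 0)
E(U, d) = U/3 (E(U, d) = U*(⅓) = U/3)
h = -10 (h = -1*10 = -10)
E(P(-1 - 1*1), -12) + h = (⅓)*0 - 10 = 0 - 10 = -10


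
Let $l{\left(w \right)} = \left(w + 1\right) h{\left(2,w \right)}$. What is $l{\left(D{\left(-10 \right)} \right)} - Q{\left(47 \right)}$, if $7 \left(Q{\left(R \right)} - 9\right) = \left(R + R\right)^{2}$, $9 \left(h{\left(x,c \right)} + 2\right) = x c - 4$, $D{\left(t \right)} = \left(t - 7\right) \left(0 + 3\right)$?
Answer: $- \frac{36691}{63} \approx -582.4$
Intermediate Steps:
$D{\left(t \right)} = -21 + 3 t$ ($D{\left(t \right)} = \left(-7 + t\right) 3 = -21 + 3 t$)
$h{\left(x,c \right)} = - \frac{22}{9} + \frac{c x}{9}$ ($h{\left(x,c \right)} = -2 + \frac{x c - 4}{9} = -2 + \frac{c x - 4}{9} = -2 + \frac{-4 + c x}{9} = -2 + \left(- \frac{4}{9} + \frac{c x}{9}\right) = - \frac{22}{9} + \frac{c x}{9}$)
$l{\left(w \right)} = \left(1 + w\right) \left(- \frac{22}{9} + \frac{2 w}{9}\right)$ ($l{\left(w \right)} = \left(w + 1\right) \left(- \frac{22}{9} + \frac{1}{9} w 2\right) = \left(1 + w\right) \left(- \frac{22}{9} + \frac{2 w}{9}\right)$)
$Q{\left(R \right)} = 9 + \frac{4 R^{2}}{7}$ ($Q{\left(R \right)} = 9 + \frac{\left(R + R\right)^{2}}{7} = 9 + \frac{\left(2 R\right)^{2}}{7} = 9 + \frac{4 R^{2}}{7}$)
$l{\left(D{\left(-10 \right)} \right)} - Q{\left(47 \right)} = \frac{2 \left(1 + \left(-21 + 3 \left(-10\right)\right)\right) \left(-11 + \left(-21 + 3 \left(-10\right)\right)\right)}{9} - \left(9 + \frac{4 \cdot 47^{2}}{7}\right) = \frac{2 \left(1 - 51\right) \left(-11 - 51\right)}{9} - \left(9 + \frac{4}{7} \cdot 2209\right) = \frac{2 \left(1 - 51\right) \left(-11 - 51\right)}{9} - \left(9 + \frac{8836}{7}\right) = \frac{2}{9} \left(-50\right) \left(-62\right) - \frac{8899}{7} = \frac{6200}{9} - \frac{8899}{7} = - \frac{36691}{63}$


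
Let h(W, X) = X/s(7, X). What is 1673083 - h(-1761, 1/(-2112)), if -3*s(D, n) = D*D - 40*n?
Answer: 173210936821/103528 ≈ 1.6731e+6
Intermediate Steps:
s(D, n) = -D²/3 + 40*n/3 (s(D, n) = -(D*D - 40*n)/3 = -(D² - 40*n)/3 = -D²/3 + 40*n/3)
h(W, X) = X/(-49/3 + 40*X/3) (h(W, X) = X/(-⅓*7² + 40*X/3) = X/(-⅓*49 + 40*X/3) = X/(-49/3 + 40*X/3))
1673083 - h(-1761, 1/(-2112)) = 1673083 - 3/((-2112)*(-49 + 40/(-2112))) = 1673083 - 3*(-1)/(2112*(-49 + 40*(-1/2112))) = 1673083 - 3*(-1)/(2112*(-49 - 5/264)) = 1673083 - 3*(-1)/(2112*(-12941/264)) = 1673083 - 3*(-1)*(-264)/(2112*12941) = 1673083 - 1*3/103528 = 1673083 - 3/103528 = 173210936821/103528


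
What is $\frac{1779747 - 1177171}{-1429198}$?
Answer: $- \frac{301288}{714599} \approx -0.42162$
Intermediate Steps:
$\frac{1779747 - 1177171}{-1429198} = 602576 \left(- \frac{1}{1429198}\right) = - \frac{301288}{714599}$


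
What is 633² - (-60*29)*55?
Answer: 496389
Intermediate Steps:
633² - (-60*29)*55 = 400689 - (-1740)*55 = 400689 - 1*(-95700) = 400689 + 95700 = 496389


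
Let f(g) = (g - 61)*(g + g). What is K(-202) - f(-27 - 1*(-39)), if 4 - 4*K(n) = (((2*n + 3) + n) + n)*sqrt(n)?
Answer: 1177 + 805*I*sqrt(202)/4 ≈ 1177.0 + 2860.3*I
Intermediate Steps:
K(n) = 1 - sqrt(n)*(3 + 4*n)/4 (K(n) = 1 - (((2*n + 3) + n) + n)*sqrt(n)/4 = 1 - (((3 + 2*n) + n) + n)*sqrt(n)/4 = 1 - ((3 + 3*n) + n)*sqrt(n)/4 = 1 - (3 + 4*n)*sqrt(n)/4 = 1 - sqrt(n)*(3 + 4*n)/4)
f(g) = 2*g*(-61 + g) (f(g) = (-61 + g)*(2*g) = 2*g*(-61 + g))
K(-202) - f(-27 - 1*(-39)) = (1 - (-202)**(3/2) - 3*I*sqrt(202)/4) - 2*(-27 - 1*(-39))*(-61 + (-27 - 1*(-39))) = (1 - (-202)*I*sqrt(202) - 3*I*sqrt(202)/4) - 2*(-27 + 39)*(-61 + (-27 + 39)) = (1 + 202*I*sqrt(202) - 3*I*sqrt(202)/4) - 2*12*(-61 + 12) = (1 + 805*I*sqrt(202)/4) - 2*12*(-49) = (1 + 805*I*sqrt(202)/4) - 1*(-1176) = (1 + 805*I*sqrt(202)/4) + 1176 = 1177 + 805*I*sqrt(202)/4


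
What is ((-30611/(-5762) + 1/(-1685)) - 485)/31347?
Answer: -1552425559/101449027530 ≈ -0.015303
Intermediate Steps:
((-30611/(-5762) + 1/(-1685)) - 485)/31347 = ((-30611*(-1/5762) - 1/1685) - 485)*(1/31347) = ((30611/5762 - 1/1685) - 485)*(1/31347) = (51573773/9708970 - 485)*(1/31347) = -4657276677/9708970*1/31347 = -1552425559/101449027530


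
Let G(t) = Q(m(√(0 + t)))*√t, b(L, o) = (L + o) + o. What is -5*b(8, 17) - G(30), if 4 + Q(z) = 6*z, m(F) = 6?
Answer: -210 - 32*√30 ≈ -385.27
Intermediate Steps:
b(L, o) = L + 2*o
Q(z) = -4 + 6*z
G(t) = 32*√t (G(t) = (-4 + 6*6)*√t = (-4 + 36)*√t = 32*√t)
-5*b(8, 17) - G(30) = -5*(8 + 2*17) - 32*√30 = -5*(8 + 34) - 32*√30 = -5*42 - 32*√30 = -210 - 32*√30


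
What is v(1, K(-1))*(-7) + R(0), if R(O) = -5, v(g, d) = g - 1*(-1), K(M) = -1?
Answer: -19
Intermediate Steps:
v(g, d) = 1 + g (v(g, d) = g + 1 = 1 + g)
v(1, K(-1))*(-7) + R(0) = (1 + 1)*(-7) - 5 = 2*(-7) - 5 = -14 - 5 = -19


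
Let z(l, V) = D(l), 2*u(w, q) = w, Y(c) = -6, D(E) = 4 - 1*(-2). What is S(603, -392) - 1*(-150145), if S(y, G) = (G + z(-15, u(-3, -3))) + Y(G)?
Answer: 149753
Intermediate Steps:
D(E) = 6 (D(E) = 4 + 2 = 6)
u(w, q) = w/2
z(l, V) = 6
S(y, G) = G (S(y, G) = (G + 6) - 6 = (6 + G) - 6 = G)
S(603, -392) - 1*(-150145) = -392 - 1*(-150145) = -392 + 150145 = 149753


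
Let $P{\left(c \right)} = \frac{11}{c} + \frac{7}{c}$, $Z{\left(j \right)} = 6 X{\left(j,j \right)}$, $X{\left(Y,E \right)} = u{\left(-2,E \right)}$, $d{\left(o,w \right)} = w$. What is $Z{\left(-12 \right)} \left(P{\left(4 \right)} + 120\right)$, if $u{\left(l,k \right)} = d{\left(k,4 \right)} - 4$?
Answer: $0$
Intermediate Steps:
$u{\left(l,k \right)} = 0$ ($u{\left(l,k \right)} = 4 - 4 = 0$)
$X{\left(Y,E \right)} = 0$
$Z{\left(j \right)} = 0$ ($Z{\left(j \right)} = 6 \cdot 0 = 0$)
$P{\left(c \right)} = \frac{18}{c}$
$Z{\left(-12 \right)} \left(P{\left(4 \right)} + 120\right) = 0 \left(\frac{18}{4} + 120\right) = 0 \left(18 \cdot \frac{1}{4} + 120\right) = 0 \left(\frac{9}{2} + 120\right) = 0 \cdot \frac{249}{2} = 0$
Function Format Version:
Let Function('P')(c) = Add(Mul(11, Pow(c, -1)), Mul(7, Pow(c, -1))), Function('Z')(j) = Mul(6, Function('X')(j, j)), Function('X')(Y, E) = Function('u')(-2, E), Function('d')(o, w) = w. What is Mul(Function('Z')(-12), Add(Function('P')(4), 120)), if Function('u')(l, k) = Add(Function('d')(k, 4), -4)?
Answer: 0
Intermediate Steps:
Function('u')(l, k) = 0 (Function('u')(l, k) = Add(4, -4) = 0)
Function('X')(Y, E) = 0
Function('Z')(j) = 0 (Function('Z')(j) = Mul(6, 0) = 0)
Function('P')(c) = Mul(18, Pow(c, -1))
Mul(Function('Z')(-12), Add(Function('P')(4), 120)) = Mul(0, Add(Mul(18, Pow(4, -1)), 120)) = Mul(0, Add(Mul(18, Rational(1, 4)), 120)) = Mul(0, Add(Rational(9, 2), 120)) = Mul(0, Rational(249, 2)) = 0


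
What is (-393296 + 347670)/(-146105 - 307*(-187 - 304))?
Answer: -22813/2316 ≈ -9.8502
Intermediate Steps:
(-393296 + 347670)/(-146105 - 307*(-187 - 304)) = -45626/(-146105 - 307*(-491)) = -45626/(-146105 + 150737) = -45626/4632 = -45626*1/4632 = -22813/2316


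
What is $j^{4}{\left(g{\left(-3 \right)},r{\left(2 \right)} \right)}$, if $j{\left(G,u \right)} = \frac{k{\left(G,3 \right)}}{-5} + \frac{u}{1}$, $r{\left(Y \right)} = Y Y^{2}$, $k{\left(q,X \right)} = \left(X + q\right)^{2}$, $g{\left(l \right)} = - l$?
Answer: $\frac{256}{625} \approx 0.4096$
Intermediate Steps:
$r{\left(Y \right)} = Y^{3}$
$j{\left(G,u \right)} = u - \frac{\left(3 + G\right)^{2}}{5}$ ($j{\left(G,u \right)} = \frac{\left(3 + G\right)^{2}}{-5} + \frac{u}{1} = \left(3 + G\right)^{2} \left(- \frac{1}{5}\right) + u 1 = - \frac{\left(3 + G\right)^{2}}{5} + u = u - \frac{\left(3 + G\right)^{2}}{5}$)
$j^{4}{\left(g{\left(-3 \right)},r{\left(2 \right)} \right)} = \left(2^{3} - \frac{\left(3 - -3\right)^{2}}{5}\right)^{4} = \left(8 - \frac{\left(3 + 3\right)^{2}}{5}\right)^{4} = \left(8 - \frac{6^{2}}{5}\right)^{4} = \left(8 - \frac{36}{5}\right)^{4} = \left(\frac{4}{5}\right)^{4} = \frac{256}{625}$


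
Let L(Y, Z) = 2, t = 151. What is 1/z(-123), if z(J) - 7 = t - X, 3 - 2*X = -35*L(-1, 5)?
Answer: 2/243 ≈ 0.0082304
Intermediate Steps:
X = 73/2 (X = 3/2 - (-35)*2/2 = 3/2 - ½*(-70) = 3/2 + 35 = 73/2 ≈ 36.500)
z(J) = 243/2 (z(J) = 7 + (151 - 1*73/2) = 7 + (151 - 73/2) = 7 + 229/2 = 243/2)
1/z(-123) = 1/(243/2) = 2/243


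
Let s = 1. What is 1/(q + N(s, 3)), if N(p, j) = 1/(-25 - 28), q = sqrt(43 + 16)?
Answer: 53/165730 + 2809*sqrt(59)/165730 ≈ 0.13051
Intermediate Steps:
q = sqrt(59) ≈ 7.6811
N(p, j) = -1/53 (N(p, j) = 1/(-53) = -1/53)
1/(q + N(s, 3)) = 1/(sqrt(59) - 1/53) = 1/(-1/53 + sqrt(59))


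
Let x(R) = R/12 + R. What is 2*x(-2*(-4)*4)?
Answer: 208/3 ≈ 69.333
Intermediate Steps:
x(R) = 13*R/12 (x(R) = R/12 + R = 13*R/12)
2*x(-2*(-4)*4) = 2*(13*(-2*(-4)*4)/12) = 2*(13*(8*4)/12) = 2*((13/12)*32) = 2*(104/3) = 208/3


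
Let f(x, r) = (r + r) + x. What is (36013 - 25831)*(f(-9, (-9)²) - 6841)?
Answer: -68097216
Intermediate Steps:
f(x, r) = x + 2*r (f(x, r) = 2*r + x = x + 2*r)
(36013 - 25831)*(f(-9, (-9)²) - 6841) = (36013 - 25831)*((-9 + 2*(-9)²) - 6841) = 10182*((-9 + 2*81) - 6841) = 10182*((-9 + 162) - 6841) = 10182*(153 - 6841) = 10182*(-6688) = -68097216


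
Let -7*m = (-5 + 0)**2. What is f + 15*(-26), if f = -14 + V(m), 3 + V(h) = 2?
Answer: -405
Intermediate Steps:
m = -25/7 (m = -(-5 + 0)**2/7 = -1/7*(-5)**2 = -1/7*25 = -25/7 ≈ -3.5714)
V(h) = -1 (V(h) = -3 + 2 = -1)
f = -15 (f = -14 - 1 = -15)
f + 15*(-26) = -15 + 15*(-26) = -15 - 390 = -405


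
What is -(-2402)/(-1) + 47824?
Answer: 45422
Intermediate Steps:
-(-2402)/(-1) + 47824 = -(-2402)*(-1) + 47824 = -2402*1 + 47824 = -2402 + 47824 = 45422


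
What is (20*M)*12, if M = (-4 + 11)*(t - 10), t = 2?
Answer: -13440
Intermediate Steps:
M = -56 (M = (-4 + 11)*(2 - 10) = 7*(-8) = -56)
(20*M)*12 = (20*(-56))*12 = -1120*12 = -13440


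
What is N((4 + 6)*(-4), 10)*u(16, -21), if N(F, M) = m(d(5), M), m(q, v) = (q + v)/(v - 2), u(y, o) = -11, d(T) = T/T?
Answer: -121/8 ≈ -15.125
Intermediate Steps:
d(T) = 1
m(q, v) = (q + v)/(-2 + v)
N(F, M) = (1 + M)/(-2 + M)
N((4 + 6)*(-4), 10)*u(16, -21) = ((1 + 10)/(-2 + 10))*(-11) = (11/8)*(-11) = -121/8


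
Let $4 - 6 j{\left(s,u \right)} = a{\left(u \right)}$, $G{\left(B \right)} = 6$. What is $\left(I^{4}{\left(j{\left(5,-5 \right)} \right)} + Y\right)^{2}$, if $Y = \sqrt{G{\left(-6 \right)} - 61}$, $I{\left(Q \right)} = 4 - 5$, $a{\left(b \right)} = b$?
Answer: $\left(1 + i \sqrt{55}\right)^{2} \approx -54.0 + 14.832 i$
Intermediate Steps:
$j{\left(s,u \right)} = \frac{2}{3} - \frac{u}{6}$
$I{\left(Q \right)} = -1$ ($I{\left(Q \right)} = 4 - 5 = -1$)
$Y = i \sqrt{55}$ ($Y = \sqrt{6 - 61} = \sqrt{-55} = i \sqrt{55} \approx 7.4162 i$)
$\left(I^{4}{\left(j{\left(5,-5 \right)} \right)} + Y\right)^{2} = \left(\left(-1\right)^{4} + i \sqrt{55}\right)^{2} = \left(1 + i \sqrt{55}\right)^{2}$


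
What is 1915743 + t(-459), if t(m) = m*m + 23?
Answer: 2126447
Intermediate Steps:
t(m) = 23 + m² (t(m) = m² + 23 = 23 + m²)
1915743 + t(-459) = 1915743 + (23 + (-459)²) = 1915743 + (23 + 210681) = 1915743 + 210704 = 2126447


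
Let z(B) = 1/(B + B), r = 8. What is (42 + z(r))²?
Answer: 452929/256 ≈ 1769.3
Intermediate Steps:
z(B) = 1/(2*B)
(42 + z(r))² = (42 + (½)/8)² = (42 + (½)*(⅛))² = (42 + 1/16)² = (673/16)² = 452929/256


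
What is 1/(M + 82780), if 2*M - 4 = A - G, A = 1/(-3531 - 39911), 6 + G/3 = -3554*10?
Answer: 86884/11824999283 ≈ 7.3475e-6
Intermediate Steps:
G = -106638 (G = -18 + 3*(-3554*10) = -18 + 3*(-35540) = -18 - 106620 = -106638)
A = -1/43442 (A = 1/(-43442) = -1/43442 ≈ -2.3019e-5)
M = 4632741763/86884 (M = 2 + (-1/43442 - 1*(-106638))/2 = 2 + (-1/43442 + 106638)/2 = 2 + (½)*(4632567995/43442) = 2 + 4632567995/86884 = 4632741763/86884 ≈ 53321.)
1/(M + 82780) = 1/(4632741763/86884 + 82780) = 1/(11824999283/86884) = 86884/11824999283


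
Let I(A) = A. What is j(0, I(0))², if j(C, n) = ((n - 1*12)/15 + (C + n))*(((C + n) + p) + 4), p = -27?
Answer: 8464/25 ≈ 338.56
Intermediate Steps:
j(C, n) = (-23 + C + n)*(-⅘ + C + 16*n/15) (j(C, n) = ((n - 1*12)/15 + (C + n))*(((C + n) - 27) + 4) = ((n - 12)*(1/15) + (C + n))*((-27 + C + n) + 4) = ((-12 + n)*(1/15) + (C + n))*(-23 + C + n) = ((-⅘ + n/15) + (C + n))*(-23 + C + n) = (-⅘ + C + 16*n/15)*(-23 + C + n) = (-23 + C + n)*(-⅘ + C + 16*n/15))
j(0, I(0))² = (92/5 + 0² - 119/5*0 - 76/3*0 + (16/15)*0² + (31/15)*0*0)² = (92/5 + 0 + 0 + 0 + (16/15)*0 + 0)² = (92/5 + 0 + 0 + 0 + 0 + 0)² = (92/5)² = 8464/25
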